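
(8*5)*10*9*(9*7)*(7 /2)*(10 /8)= 992250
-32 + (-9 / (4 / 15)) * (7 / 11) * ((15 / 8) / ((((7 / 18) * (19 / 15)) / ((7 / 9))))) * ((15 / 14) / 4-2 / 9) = -933689/26752 = -34.90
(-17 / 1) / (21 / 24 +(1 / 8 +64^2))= -1/241 = 0.00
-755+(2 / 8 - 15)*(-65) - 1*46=631/4 = 157.75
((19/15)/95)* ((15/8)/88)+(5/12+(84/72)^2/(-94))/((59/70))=41943757/87848640 = 0.48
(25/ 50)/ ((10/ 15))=3/4 = 0.75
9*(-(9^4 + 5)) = -59094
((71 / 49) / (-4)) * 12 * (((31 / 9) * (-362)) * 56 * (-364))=-331452992/3 = -110484330.67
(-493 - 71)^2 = 318096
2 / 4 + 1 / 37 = 39/74 = 0.53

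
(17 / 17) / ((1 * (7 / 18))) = 18/7 = 2.57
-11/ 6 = -1.83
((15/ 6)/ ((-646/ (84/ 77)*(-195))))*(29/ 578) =29/26697242 = 0.00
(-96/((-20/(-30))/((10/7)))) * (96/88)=-17280/77 = -224.42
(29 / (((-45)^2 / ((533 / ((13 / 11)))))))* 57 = 248501/675 = 368.15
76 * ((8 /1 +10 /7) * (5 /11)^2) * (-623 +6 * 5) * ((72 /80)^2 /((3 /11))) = -1825254/7 = -260750.57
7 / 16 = 0.44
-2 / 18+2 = 1.89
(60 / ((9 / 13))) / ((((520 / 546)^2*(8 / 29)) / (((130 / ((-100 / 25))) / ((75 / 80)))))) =-240149/20 = -12007.45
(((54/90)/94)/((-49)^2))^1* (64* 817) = 78432/564235 = 0.14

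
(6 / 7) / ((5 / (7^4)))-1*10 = 2008/5 = 401.60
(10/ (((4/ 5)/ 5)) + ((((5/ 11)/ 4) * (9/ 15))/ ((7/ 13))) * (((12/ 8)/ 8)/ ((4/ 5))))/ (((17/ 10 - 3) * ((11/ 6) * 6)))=-6162925/1409408 = -4.37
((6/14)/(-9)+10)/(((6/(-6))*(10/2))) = -209/105 = -1.99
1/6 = 0.17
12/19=0.63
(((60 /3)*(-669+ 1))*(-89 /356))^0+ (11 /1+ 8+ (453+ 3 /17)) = 8044/17 = 473.18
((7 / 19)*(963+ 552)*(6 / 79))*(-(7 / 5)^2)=-623574/7505 = -83.09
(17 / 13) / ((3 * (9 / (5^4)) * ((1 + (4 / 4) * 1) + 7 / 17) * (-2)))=-180625/28782 = -6.28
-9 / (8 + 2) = -9/10 = -0.90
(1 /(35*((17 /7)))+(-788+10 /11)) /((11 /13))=-9566947/10285 = -930.18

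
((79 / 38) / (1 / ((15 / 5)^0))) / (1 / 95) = 395/2 = 197.50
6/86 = 3/43 = 0.07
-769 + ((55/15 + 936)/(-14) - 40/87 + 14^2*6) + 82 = 171097/406 = 421.42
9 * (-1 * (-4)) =36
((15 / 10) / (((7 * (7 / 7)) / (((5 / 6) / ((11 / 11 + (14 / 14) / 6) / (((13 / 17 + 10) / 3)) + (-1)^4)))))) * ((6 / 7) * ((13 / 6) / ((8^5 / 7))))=2379/44498944 = 0.00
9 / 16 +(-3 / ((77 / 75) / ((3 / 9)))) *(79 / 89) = -33123/109648 = -0.30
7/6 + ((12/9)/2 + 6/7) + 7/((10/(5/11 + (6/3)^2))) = 6709/1155 = 5.81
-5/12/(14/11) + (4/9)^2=-589/4536 = -0.13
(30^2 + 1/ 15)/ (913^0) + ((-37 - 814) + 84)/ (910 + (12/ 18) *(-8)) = 620461/690 = 899.22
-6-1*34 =-40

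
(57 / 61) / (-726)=-19/14762 = 0.00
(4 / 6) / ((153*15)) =2/6885 = 0.00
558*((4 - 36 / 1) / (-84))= 1488/7 = 212.57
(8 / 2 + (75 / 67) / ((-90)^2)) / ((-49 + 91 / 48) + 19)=-115780/813447 = -0.14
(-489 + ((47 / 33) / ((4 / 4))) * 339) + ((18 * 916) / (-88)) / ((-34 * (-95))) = -221701/35530 = -6.24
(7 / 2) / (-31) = -7/62 = -0.11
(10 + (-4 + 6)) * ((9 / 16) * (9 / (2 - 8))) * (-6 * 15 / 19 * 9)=32805/76 = 431.64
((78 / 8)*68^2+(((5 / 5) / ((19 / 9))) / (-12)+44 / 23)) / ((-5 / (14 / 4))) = -551670749/17480 = -31560.11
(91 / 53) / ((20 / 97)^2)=856219/21200 = 40.39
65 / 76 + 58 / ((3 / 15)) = 22105/76 = 290.86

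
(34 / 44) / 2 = 0.39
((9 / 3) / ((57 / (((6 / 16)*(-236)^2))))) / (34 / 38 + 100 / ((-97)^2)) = 65505458/53951 = 1214.17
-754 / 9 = -83.78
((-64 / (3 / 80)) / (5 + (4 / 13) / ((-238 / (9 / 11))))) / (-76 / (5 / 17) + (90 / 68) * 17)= 124467200/86002737 = 1.45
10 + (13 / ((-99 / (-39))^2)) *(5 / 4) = 54545/4356 = 12.52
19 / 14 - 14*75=-14681/14 = -1048.64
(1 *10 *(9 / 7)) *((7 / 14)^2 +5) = 135/2 = 67.50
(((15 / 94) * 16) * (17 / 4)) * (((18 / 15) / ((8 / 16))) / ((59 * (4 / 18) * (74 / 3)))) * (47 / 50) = 4131/54575 = 0.08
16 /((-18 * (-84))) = 2/189 = 0.01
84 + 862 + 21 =967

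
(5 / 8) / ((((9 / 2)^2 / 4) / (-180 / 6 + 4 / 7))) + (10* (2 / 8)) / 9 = -3805/1134 = -3.36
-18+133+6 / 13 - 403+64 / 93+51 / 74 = -25601689/89466 = -286.16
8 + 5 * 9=53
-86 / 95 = -0.91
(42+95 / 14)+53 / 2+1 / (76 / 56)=10111/133 = 76.02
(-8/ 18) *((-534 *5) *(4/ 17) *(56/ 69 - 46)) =-44400320/3519 = -12617.31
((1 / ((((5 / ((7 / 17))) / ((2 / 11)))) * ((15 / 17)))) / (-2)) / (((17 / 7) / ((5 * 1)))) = -49/2805 = -0.02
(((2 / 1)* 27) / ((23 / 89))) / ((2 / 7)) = 16821/23 = 731.35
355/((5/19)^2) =5126.20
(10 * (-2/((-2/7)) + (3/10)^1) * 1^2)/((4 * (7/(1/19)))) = 73/532 = 0.14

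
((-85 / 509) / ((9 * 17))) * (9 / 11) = -5/5599 = 0.00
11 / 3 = 3.67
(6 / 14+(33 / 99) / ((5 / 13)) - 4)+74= 7486/105 = 71.30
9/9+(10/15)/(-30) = 44/45 = 0.98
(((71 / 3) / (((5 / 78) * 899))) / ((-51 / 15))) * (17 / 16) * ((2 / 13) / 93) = -71/334428 = 0.00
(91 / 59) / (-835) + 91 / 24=4480931/1182360 = 3.79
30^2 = 900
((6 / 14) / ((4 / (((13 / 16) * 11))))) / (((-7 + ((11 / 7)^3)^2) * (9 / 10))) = 12017005/91009728 = 0.13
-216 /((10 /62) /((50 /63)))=-7440/7 = -1062.86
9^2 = 81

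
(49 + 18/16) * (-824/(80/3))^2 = 38287881/800 = 47859.85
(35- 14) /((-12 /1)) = -7/4 = -1.75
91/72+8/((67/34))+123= 619033/4824 = 128.32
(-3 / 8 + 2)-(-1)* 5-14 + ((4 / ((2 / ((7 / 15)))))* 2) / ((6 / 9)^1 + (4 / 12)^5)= -29941/6520 = -4.59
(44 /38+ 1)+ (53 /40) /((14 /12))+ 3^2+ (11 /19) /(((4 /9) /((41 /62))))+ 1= 2334447/164920 = 14.16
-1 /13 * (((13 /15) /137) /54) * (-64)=32/55485 = 0.00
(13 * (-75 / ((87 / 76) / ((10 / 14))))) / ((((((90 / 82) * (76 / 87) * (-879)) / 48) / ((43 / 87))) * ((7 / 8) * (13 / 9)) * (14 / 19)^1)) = 53595200/2914471 = 18.39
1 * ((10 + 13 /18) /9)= 193/162 = 1.19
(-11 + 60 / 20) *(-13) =104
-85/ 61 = -1.39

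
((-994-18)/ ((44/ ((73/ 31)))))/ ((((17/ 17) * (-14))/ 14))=54.16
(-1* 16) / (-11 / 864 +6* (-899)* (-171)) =-13824/796931125 = 0.00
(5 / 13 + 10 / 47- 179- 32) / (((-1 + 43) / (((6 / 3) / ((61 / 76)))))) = -3256752/260897 = -12.48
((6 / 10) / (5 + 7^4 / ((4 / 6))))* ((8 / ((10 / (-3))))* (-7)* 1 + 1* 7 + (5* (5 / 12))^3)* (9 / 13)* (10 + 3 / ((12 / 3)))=12201551/300060800 = 0.04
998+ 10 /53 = 52904/53 = 998.19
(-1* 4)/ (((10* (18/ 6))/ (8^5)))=-65536/15 = -4369.07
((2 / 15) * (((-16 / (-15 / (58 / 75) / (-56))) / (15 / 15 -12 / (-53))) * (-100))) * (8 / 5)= 176275456/219375 = 803.53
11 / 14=0.79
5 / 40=1/8 = 0.12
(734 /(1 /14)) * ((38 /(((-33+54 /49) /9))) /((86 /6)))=-172205208/22403 = -7686.70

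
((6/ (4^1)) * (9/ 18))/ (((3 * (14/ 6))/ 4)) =3/7 = 0.43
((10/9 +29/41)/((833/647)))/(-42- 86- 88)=-434137/66393432 = -0.01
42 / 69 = 14/23 = 0.61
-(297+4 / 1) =-301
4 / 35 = 0.11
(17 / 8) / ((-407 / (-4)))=17/814 = 0.02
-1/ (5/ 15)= -3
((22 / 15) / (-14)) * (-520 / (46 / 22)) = 12584/483 = 26.05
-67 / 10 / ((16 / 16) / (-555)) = 7437/2 = 3718.50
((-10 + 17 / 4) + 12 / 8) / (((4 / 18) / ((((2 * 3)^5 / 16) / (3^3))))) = -1377/4 = -344.25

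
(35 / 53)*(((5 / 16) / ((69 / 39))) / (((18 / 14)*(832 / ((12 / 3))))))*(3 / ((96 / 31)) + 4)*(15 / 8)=6125/1507328 = 0.00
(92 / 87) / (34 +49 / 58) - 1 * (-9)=54751/6063 = 9.03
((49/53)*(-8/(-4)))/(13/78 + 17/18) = 441/265 = 1.66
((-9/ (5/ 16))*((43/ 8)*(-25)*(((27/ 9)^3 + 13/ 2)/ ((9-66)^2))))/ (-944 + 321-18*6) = -335/6137 = -0.05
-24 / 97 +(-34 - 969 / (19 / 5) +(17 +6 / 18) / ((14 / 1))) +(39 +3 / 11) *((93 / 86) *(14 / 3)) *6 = 868241893/963501 = 901.13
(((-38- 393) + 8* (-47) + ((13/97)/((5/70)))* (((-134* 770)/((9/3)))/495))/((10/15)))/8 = -2454965/13968 = -175.76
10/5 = 2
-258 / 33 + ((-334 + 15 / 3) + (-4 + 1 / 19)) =-71220/209 = -340.77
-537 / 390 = -179/130 = -1.38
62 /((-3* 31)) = -0.67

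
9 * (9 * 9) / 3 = 243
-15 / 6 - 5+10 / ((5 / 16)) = 24.50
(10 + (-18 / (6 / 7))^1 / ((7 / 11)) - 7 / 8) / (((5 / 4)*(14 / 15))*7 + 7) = -573/364 = -1.57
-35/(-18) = 35/18 = 1.94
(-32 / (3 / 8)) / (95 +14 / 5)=-1280/1467 = -0.87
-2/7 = -0.29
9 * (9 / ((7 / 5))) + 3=426/7 = 60.86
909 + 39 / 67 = 60942/67 = 909.58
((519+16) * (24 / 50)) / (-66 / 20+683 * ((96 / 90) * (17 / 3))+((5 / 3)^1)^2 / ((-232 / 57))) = 2680992/43058455 = 0.06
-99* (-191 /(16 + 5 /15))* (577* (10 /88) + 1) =15104853/196 = 77065.58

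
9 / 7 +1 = 2.29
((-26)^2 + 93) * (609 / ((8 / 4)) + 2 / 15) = 7027891/30 = 234263.03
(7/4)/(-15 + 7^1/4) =-7/53 = -0.13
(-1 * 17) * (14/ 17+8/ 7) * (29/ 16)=-3393/56 = -60.59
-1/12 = -0.08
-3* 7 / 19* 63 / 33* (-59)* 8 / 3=69384/209 = 331.98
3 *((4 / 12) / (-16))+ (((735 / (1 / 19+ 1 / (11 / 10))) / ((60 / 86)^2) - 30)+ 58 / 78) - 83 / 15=962795129/627120 = 1535.26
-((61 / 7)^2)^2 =-13845841/2401 = -5766.70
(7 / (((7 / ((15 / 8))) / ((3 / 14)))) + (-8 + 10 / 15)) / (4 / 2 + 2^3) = -2329/3360 = -0.69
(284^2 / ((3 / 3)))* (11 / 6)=443608/3 = 147869.33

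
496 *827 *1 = 410192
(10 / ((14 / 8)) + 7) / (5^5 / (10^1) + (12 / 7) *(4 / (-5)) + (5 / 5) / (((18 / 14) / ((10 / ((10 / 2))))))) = 0.04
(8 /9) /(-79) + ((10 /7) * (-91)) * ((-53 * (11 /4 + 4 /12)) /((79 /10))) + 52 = 2741.12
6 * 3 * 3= 54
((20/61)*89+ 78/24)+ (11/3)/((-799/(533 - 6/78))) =227982241/7603284 = 29.98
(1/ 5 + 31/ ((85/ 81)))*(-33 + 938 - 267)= 1612864/85 = 18974.87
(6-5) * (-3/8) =-3/8 = -0.38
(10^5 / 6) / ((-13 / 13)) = -50000/3 = -16666.67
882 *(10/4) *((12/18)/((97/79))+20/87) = 1704.11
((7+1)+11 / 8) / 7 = 75/56 = 1.34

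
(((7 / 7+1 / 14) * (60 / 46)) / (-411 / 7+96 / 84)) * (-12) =2700/9269 = 0.29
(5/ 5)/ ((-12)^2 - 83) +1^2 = 1.02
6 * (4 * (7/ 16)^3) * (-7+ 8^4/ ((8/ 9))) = 4734429/512 = 9246.93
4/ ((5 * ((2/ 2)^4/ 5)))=4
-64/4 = -16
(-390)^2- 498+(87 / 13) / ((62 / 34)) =61097085/403 = 151605.67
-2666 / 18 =-148.11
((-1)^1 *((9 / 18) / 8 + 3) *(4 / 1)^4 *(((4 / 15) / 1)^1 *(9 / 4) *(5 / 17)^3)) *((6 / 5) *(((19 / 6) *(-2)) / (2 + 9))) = 446880/54043 = 8.27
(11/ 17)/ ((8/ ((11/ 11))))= 0.08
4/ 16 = 1/4 = 0.25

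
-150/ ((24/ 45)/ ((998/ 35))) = -112275/14 = -8019.64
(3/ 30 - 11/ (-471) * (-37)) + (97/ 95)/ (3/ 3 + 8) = -34937/53694 = -0.65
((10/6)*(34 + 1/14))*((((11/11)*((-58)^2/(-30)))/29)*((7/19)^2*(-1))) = 10759/361 = 29.80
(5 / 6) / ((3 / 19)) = 95/18 = 5.28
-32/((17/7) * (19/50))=-11200/323 = -34.67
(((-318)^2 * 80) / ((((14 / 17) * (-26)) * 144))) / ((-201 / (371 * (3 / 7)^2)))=37963635/42679 = 889.52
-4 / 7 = -0.57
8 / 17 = 0.47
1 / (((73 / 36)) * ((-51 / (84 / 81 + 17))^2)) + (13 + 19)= 493099492/15379713 = 32.06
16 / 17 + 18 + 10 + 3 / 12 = 1985/68 = 29.19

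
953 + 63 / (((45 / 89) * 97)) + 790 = 845978/485 = 1744.28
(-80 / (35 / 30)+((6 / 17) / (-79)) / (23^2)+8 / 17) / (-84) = 9961009/12286554 = 0.81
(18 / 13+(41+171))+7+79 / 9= 26812/117 = 229.16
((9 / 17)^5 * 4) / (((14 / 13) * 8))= 767637/39755996 = 0.02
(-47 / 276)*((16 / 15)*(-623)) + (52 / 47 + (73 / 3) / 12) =22629157/194580 = 116.30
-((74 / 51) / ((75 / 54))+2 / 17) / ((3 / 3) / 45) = -52.31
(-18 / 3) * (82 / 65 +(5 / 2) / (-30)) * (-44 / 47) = 20218/3055 = 6.62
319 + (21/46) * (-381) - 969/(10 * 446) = 14858503/102580 = 144.85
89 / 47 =1.89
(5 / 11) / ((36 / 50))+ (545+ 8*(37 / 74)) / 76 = 59101/7524 = 7.85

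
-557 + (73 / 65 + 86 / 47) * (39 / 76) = -9920957/17860 = -555.48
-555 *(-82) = 45510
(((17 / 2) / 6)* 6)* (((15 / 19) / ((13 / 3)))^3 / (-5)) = -309825/30138446 = -0.01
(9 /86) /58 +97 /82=242287/204508 = 1.18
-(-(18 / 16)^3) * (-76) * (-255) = 3532005/128 = 27593.79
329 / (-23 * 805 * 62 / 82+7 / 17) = -32759/1393874 = -0.02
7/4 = 1.75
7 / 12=0.58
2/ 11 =0.18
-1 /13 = -0.08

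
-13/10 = -1.30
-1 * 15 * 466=-6990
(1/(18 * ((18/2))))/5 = 1/810 = 0.00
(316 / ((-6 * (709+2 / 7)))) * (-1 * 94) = 103964/14895 = 6.98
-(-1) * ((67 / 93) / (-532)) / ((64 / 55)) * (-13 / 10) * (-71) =-680251/6332928 = -0.11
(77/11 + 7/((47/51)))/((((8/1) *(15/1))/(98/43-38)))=-43904/10105 = -4.34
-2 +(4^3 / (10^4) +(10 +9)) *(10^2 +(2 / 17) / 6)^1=60531029/31875 = 1899.01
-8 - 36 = -44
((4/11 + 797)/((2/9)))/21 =3759/22 = 170.86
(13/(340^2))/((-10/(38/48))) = -247/27744000 = 0.00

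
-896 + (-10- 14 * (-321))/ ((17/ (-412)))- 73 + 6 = -1863779/17 = -109634.06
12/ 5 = 2.40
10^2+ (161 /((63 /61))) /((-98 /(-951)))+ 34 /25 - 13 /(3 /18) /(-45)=3958837/2450 = 1615.85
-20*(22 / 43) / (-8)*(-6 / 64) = -165/1376 = -0.12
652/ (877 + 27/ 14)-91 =-1110627/12305 = -90.26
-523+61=-462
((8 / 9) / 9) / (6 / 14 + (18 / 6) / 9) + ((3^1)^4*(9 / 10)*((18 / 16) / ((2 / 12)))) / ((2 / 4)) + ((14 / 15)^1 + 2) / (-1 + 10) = 177229/180 = 984.61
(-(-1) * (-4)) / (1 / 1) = -4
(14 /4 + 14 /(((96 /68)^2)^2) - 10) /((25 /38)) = -375155/82944 = -4.52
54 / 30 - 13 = -56/5 = -11.20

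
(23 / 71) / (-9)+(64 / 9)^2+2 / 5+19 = 2010892/28755 = 69.93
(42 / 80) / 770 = 3/4400 = 0.00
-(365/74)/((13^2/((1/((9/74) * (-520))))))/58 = 73/9174672 = 0.00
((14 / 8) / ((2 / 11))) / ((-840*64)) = -11/61440 = 0.00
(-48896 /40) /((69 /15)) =-265.74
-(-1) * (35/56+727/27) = 5951/216 = 27.55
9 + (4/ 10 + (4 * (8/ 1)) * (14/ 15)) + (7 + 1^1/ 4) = 2791/60 = 46.52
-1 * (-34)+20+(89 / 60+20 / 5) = 3569/60 = 59.48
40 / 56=5/7 = 0.71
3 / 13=0.23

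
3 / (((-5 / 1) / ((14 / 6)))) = -7/5 = -1.40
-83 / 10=-8.30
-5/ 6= -0.83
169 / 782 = 0.22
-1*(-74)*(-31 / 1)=-2294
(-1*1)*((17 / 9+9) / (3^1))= -98/27 = -3.63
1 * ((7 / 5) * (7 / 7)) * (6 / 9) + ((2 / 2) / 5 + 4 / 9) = 71/45 = 1.58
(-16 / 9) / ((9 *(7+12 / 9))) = -16/675 = -0.02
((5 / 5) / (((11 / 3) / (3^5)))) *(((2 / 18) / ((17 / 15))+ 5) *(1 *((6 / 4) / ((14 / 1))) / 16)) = 47385/20944 = 2.26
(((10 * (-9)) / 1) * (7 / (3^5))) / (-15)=14/81 = 0.17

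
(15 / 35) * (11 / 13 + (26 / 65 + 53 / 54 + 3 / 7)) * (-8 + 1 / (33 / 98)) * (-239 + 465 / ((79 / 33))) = 133943408/522585 = 256.31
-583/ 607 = -0.96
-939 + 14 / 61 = -938.77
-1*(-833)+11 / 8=6675/8 = 834.38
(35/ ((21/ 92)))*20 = 9200/3 = 3066.67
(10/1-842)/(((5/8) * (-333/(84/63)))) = 26624/4995 = 5.33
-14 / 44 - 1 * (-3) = 59/22 = 2.68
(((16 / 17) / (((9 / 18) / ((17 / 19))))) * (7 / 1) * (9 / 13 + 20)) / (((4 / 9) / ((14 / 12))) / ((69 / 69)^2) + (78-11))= 1265376/349505 = 3.62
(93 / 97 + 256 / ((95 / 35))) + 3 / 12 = 704207/7372 = 95.52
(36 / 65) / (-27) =-4/195 = -0.02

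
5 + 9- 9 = 5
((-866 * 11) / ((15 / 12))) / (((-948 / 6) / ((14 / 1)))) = 266728/395 = 675.26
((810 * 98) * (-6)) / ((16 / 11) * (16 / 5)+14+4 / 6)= -19646550/797 = -24650.63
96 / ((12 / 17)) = 136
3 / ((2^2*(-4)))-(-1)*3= 45/16 = 2.81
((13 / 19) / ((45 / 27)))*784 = 30576/95 = 321.85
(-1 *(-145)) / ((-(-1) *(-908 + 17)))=-145/891 = -0.16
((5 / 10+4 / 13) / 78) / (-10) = -7/6760 = 0.00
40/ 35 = 8/7 = 1.14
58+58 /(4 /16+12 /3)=1218/17 = 71.65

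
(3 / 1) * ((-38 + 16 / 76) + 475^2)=12858471/19 = 676761.63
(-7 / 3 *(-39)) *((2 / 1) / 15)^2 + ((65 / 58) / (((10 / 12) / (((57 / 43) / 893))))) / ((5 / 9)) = 21381061/13187025 = 1.62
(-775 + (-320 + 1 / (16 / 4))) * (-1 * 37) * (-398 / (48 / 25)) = -806064425/96 = -8396504.43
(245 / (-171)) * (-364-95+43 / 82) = 9210775/14022 = 656.88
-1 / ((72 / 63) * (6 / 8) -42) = 7/288 = 0.02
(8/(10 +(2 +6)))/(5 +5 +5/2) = 8/225 = 0.04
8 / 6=1.33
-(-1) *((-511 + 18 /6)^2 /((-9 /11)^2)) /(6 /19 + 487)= 593289136/749979 = 791.07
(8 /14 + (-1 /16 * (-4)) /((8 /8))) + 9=275/28 = 9.82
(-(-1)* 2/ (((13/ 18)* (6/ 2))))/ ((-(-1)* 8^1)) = 0.12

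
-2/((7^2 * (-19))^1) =2/931 = 0.00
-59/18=-3.28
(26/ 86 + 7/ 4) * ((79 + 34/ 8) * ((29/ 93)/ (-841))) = -39183/618512 = -0.06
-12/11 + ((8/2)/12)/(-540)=-1.09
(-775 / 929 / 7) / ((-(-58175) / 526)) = -16306/15132481 = 0.00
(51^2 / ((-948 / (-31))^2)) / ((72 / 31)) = 8609599/7189632 = 1.20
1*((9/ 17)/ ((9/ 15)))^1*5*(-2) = -150/17 = -8.82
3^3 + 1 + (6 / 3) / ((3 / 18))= 40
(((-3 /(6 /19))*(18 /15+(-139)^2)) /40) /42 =-1835609/16800 = -109.26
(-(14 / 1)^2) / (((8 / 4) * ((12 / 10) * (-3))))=245/9 = 27.22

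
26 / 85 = 0.31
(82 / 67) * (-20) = -1640/67 = -24.48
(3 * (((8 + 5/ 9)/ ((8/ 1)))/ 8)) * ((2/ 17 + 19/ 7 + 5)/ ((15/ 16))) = 2563/765 = 3.35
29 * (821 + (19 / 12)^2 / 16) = 54866405/2304 = 23813.54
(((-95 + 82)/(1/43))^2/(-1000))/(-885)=312481/885000 = 0.35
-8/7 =-1.14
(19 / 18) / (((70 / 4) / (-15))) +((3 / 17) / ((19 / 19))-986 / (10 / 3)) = -529303/1785 = -296.53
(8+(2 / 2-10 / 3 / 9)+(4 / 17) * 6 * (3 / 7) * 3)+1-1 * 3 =8.44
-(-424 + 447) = -23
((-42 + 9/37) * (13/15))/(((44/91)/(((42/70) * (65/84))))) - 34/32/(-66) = -1357117/39072 = -34.73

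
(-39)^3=-59319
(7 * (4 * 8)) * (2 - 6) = -896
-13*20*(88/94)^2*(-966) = 220120.31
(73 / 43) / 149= 73/6407 = 0.01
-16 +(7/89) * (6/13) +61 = 52107/1157 = 45.04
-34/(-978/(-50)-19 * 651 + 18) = 425/154143 = 0.00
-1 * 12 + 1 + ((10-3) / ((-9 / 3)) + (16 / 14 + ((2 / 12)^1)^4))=-110585/9072 = -12.19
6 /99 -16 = -526/33 = -15.94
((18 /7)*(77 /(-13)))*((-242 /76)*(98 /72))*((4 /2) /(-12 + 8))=-65219/1976 = -33.01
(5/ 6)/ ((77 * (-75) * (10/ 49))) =-7/9900 = 0.00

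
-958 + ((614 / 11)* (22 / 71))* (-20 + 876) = 983150/71 = 13847.18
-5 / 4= -1.25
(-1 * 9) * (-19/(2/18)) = 1539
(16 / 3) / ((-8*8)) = -1/12 = -0.08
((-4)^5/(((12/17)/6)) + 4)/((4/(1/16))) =-2175/16 = -135.94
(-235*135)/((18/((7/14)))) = -3525/4 = -881.25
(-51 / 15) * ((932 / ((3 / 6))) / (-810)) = 7.82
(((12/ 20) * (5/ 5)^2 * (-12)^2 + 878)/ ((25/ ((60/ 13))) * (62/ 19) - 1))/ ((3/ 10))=366472/1901 = 192.78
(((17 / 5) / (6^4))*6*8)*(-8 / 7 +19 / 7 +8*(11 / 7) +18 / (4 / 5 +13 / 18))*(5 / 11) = 47039/31647 = 1.49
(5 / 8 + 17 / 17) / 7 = 13/56 = 0.23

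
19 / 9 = 2.11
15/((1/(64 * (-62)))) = -59520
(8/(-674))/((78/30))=-20/4381 = 0.00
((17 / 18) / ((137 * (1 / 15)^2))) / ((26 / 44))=4675/1781 = 2.62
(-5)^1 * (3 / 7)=-15/7 = -2.14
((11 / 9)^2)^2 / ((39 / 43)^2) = 27071209/9979281 = 2.71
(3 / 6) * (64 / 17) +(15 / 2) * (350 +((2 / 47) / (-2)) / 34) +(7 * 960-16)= 1754205/188 = 9330.88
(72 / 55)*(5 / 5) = 1.31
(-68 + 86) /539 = 18/539 = 0.03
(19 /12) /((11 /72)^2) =8208/121 = 67.83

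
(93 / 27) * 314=9734/9 = 1081.56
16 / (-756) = -4/189 = -0.02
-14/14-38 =-39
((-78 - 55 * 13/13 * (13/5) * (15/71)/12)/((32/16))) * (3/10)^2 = -3.62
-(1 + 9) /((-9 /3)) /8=0.42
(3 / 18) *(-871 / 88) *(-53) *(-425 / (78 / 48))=-1509175/66 = -22866.29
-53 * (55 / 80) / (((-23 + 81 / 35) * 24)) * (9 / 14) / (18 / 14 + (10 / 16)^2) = 61215/2174896 = 0.03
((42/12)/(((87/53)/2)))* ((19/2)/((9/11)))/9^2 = 77539/126846 = 0.61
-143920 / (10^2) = -7196/5 = -1439.20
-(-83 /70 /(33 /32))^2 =-1763584/1334025 = -1.32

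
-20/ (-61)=20/61 = 0.33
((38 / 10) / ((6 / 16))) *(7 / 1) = 1064/15 = 70.93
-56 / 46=-28/23 = -1.22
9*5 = 45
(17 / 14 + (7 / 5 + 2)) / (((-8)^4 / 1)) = 323/286720 = 0.00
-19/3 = -6.33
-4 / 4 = -1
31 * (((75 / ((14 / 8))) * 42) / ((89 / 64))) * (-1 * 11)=-441384.27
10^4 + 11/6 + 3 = 60029/6 = 10004.83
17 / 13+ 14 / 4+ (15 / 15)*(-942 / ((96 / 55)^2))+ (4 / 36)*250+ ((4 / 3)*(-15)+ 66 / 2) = -15791323/59904 = -263.61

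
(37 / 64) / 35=37/2240 = 0.02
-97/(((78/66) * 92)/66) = -35211/598 = -58.88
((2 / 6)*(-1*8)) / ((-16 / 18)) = 3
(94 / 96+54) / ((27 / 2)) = 2639/648 = 4.07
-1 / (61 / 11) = -11/61 = -0.18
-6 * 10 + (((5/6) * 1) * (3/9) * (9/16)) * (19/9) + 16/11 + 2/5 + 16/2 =-49.82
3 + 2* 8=19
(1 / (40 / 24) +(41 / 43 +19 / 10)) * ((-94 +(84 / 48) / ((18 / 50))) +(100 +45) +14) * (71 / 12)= 1964215/1376 = 1427.48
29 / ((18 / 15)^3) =16.78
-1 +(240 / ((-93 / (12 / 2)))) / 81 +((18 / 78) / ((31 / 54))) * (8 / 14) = -73231/76167 = -0.96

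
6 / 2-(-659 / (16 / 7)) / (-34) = -2981/544 = -5.48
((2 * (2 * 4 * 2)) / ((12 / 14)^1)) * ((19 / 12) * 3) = 532/3 = 177.33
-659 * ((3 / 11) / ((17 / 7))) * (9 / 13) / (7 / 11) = -17793/221 = -80.51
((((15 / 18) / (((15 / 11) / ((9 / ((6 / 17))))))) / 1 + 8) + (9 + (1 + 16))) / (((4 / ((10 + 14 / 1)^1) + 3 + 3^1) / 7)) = 4165/74 = 56.28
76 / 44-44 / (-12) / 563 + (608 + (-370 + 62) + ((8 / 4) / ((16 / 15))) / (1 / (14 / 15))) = 22553701/74316 = 303.48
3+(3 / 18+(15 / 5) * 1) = 37/6 = 6.17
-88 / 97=-0.91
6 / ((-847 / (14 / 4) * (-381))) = 1/15367 = 0.00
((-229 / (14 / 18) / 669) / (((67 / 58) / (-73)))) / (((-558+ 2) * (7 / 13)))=-18906927/203526302 = -0.09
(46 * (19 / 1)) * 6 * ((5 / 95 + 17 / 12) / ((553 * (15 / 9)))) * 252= 166428/79 = 2106.68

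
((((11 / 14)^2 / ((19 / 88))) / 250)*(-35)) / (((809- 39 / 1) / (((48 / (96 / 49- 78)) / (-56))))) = -121/20648250 = 0.00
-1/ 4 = -0.25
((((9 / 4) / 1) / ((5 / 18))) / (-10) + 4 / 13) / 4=-0.13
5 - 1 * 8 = -3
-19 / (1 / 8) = -152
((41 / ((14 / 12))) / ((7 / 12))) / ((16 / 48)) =8856/49 = 180.73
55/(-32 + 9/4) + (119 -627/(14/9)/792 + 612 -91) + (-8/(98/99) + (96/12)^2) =9243777/13328 = 693.56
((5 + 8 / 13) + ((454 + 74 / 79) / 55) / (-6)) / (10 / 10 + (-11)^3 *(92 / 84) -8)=-1005123/347495720 = 0.00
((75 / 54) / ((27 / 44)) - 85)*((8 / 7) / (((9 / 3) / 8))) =-1286720/5103 = -252.15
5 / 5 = 1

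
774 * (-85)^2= 5592150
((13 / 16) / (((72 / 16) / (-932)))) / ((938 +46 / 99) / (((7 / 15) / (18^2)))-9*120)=-233233/901568880 = 0.00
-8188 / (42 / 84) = -16376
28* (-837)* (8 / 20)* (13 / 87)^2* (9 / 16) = -990171/8410 = -117.74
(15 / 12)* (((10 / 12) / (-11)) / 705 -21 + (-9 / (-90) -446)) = -10862431/18612 = -583.63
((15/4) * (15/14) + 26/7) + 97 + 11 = 6481/56 = 115.73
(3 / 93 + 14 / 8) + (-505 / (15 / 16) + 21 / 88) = -4391909/8184 = -536.65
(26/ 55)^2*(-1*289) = -64.58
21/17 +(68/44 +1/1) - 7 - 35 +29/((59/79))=6744/11033 = 0.61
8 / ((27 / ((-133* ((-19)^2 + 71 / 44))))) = -4244030/297 = -14289.66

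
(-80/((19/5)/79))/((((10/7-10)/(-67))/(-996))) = 246018640/19 = 12948349.47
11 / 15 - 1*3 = -34/15 = -2.27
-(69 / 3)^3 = -12167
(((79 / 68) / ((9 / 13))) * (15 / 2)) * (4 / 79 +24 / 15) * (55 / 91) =8965/714 = 12.56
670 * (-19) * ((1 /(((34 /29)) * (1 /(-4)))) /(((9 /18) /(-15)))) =-22150200/17 = -1302952.94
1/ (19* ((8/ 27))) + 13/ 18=1231/1368 = 0.90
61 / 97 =0.63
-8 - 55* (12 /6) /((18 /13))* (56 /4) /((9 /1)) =-10658/81 = -131.58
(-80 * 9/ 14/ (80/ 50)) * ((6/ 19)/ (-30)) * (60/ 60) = 45/133 = 0.34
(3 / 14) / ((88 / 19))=57/1232 = 0.05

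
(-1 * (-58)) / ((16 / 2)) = 29/4 = 7.25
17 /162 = 0.10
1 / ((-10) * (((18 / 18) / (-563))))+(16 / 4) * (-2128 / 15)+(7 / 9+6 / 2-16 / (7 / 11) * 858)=-2782075/126 = -22079.96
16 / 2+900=908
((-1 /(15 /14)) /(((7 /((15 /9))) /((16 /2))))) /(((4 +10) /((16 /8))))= -16/63 = -0.25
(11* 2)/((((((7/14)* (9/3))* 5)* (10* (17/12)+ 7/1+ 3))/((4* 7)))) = 3.40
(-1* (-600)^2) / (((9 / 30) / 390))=-468000000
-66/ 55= -6/5 = -1.20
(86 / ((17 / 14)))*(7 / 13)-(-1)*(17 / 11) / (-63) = 5836847/153153 = 38.11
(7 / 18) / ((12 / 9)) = 7/24 = 0.29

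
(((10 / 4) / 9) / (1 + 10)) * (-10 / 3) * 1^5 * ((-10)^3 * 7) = 175000/297 = 589.23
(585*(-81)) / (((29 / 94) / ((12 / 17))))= -53450280/493 = -108418.42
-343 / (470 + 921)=-343/1391 = -0.25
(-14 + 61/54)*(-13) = 9035/54 = 167.31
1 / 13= 0.08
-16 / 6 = -8/3 = -2.67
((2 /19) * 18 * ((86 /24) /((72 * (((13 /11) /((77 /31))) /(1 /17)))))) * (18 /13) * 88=2403786/1692197 = 1.42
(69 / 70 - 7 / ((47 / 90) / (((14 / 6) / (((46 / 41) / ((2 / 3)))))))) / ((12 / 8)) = -1331711/113505 = -11.73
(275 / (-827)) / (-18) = 275/14886 = 0.02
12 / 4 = 3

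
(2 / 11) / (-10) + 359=19744/55 = 358.98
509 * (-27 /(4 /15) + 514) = 840359/4 = 210089.75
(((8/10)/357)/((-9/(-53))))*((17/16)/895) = 53/3383100 = 0.00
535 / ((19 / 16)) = 8560/19 = 450.53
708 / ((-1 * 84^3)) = -59/49392 = 0.00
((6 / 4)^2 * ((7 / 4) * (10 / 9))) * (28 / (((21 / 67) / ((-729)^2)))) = 415409715/2 = 207704857.50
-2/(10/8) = -8/5 = -1.60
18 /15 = 6/5 = 1.20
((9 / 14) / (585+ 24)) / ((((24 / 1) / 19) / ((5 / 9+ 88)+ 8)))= 16511/204624 = 0.08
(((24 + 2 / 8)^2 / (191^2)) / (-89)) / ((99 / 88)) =-9409/58442562 = 0.00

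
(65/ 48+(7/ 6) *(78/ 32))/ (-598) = -31/4416 = -0.01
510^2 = 260100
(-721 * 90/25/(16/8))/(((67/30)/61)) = -2374974/67 = -35447.37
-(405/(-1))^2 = -164025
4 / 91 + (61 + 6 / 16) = 44713/728 = 61.42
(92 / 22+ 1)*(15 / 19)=45/11 = 4.09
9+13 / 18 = 175/18 = 9.72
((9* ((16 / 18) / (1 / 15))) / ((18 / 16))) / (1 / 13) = 4160/3 = 1386.67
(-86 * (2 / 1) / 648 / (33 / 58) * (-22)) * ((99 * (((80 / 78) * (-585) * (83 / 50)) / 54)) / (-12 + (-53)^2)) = -4554044/679671 = -6.70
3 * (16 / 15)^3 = 4096/1125 = 3.64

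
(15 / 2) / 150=1/20 = 0.05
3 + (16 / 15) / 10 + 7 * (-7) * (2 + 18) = -73267/75 = -976.89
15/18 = 5/6 = 0.83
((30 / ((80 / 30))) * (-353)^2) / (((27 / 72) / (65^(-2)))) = 884.80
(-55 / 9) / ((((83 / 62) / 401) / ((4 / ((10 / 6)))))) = -1093928/249 = -4393.29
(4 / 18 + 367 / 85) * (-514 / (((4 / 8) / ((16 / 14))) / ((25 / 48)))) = -8925610/3213 = -2777.97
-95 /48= -1.98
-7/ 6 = -1.17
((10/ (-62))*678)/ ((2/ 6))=-10170/31 = -328.06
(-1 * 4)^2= 16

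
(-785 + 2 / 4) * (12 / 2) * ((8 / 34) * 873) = -966873.18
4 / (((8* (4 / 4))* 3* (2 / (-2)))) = -1/6 = -0.17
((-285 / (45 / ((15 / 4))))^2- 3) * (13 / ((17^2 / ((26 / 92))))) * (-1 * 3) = -4551339/212704 = -21.40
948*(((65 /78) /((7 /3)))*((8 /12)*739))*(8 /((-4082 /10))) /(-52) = 11676200/185731 = 62.87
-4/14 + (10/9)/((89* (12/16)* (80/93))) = -2987/11214 = -0.27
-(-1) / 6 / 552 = 1/3312 = 0.00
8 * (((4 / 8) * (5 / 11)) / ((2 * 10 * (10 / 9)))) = 9/110 = 0.08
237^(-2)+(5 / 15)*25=468076/56169 = 8.33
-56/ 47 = -1.19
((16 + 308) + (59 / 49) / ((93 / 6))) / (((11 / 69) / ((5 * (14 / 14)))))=169834530/16709 = 10164.25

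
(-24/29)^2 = 576/841 = 0.68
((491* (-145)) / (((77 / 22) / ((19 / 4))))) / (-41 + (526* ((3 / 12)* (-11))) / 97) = 131212385/75929 = 1728.09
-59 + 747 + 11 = 699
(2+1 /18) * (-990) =-2035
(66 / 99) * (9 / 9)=2/3 = 0.67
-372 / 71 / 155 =-12/355 = -0.03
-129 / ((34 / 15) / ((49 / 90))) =-2107/68 = -30.99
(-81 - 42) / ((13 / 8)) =-984/13 = -75.69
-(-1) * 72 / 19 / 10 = 36/95 = 0.38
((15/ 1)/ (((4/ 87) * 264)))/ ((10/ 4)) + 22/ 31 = 6569/5456 = 1.20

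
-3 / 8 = -0.38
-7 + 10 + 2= 5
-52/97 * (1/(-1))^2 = -52/97 = -0.54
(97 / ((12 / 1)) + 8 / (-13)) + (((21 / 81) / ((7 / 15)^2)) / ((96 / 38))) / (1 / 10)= 79805/6552 = 12.18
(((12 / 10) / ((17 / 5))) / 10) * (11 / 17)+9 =13038/1445 = 9.02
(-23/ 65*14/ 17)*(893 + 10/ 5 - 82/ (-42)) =-50968/195 = -261.37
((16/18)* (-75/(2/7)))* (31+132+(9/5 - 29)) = -95060/3 = -31686.67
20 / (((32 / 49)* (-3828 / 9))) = -735/10208 = -0.07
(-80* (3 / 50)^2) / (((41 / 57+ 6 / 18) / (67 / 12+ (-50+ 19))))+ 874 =440477/500 = 880.95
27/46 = 0.59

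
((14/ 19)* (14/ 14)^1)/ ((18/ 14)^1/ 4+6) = 392/3363 = 0.12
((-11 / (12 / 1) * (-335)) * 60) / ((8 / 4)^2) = 18425/4 = 4606.25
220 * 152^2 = 5082880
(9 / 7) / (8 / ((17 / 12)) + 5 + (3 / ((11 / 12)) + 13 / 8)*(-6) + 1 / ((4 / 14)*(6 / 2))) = -20196/276031 = -0.07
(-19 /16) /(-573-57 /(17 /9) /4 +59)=323/141860 = 0.00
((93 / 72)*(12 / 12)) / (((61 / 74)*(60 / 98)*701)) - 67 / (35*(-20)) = 53536871/538788600 = 0.10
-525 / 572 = -0.92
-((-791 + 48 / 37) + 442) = 12865/37 = 347.70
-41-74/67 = -2821/67 = -42.10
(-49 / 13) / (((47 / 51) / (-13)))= 2499/47 = 53.17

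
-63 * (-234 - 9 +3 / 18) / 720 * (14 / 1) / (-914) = -0.33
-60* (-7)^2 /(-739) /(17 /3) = 8820/12563 = 0.70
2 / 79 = 0.03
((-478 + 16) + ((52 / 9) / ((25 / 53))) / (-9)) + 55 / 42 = -13099159/28350 = -462.05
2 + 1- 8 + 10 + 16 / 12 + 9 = 46/3 = 15.33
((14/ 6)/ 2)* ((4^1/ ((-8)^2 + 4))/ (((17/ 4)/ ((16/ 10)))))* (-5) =-112/867 = -0.13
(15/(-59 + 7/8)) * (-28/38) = 112/589 = 0.19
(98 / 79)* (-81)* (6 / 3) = -15876/79 = -200.96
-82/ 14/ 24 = -41/168 = -0.24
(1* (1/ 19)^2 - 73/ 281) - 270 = -27415142/101441 = -270.26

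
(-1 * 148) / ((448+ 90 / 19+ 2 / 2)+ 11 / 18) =-50616/155387 = -0.33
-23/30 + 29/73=-809/2190 = -0.37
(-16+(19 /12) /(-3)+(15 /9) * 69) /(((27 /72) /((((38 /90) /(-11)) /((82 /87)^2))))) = -11329111/998514 = -11.35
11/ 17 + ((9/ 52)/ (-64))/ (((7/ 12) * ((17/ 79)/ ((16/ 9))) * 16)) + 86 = 86.64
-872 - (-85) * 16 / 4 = -532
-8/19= -0.42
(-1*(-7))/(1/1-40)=-0.18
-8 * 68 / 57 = -544/57 = -9.54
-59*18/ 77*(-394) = 418428/77 = 5434.13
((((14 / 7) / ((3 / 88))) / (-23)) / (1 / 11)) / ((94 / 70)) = -67760/3243 = -20.89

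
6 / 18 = 1/3 = 0.33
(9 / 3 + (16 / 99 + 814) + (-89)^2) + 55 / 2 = 1735601/198 = 8765.66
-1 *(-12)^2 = -144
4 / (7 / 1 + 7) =2/7 = 0.29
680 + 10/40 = 2721/4 = 680.25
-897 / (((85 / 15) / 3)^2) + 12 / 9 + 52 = -171731/867 = -198.07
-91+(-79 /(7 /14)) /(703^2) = -91.00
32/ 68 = 8/17 = 0.47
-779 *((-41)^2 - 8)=-1303267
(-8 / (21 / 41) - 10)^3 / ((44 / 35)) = -194651090/14553 = -13375.32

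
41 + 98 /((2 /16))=825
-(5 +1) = -6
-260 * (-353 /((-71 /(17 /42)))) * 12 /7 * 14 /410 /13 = -48008/20377 = -2.36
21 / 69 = 7/23 = 0.30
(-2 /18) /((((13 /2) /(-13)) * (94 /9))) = 1/47 = 0.02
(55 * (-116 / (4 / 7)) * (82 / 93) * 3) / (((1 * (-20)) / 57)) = 5218521/62 = 84169.69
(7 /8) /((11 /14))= 49/44 = 1.11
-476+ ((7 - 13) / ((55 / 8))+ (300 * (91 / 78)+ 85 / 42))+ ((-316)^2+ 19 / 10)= 115191674/1155 = 99733.05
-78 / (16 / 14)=-273/4 = -68.25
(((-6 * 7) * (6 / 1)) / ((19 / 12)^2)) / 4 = -25.13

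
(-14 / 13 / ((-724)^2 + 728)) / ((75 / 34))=-119/127945350 = 0.00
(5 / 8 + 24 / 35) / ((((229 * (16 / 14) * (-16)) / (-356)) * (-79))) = -32663/23156480 = 0.00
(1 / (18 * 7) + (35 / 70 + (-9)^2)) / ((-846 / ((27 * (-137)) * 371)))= 37285235/282 = 132217.15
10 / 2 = 5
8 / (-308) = -2/77 = -0.03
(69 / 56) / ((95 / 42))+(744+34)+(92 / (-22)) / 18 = 29280113/37620 = 778.31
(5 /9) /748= 5/6732 = 0.00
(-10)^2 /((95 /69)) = 1380/19 = 72.63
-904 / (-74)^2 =-226/1369 = -0.17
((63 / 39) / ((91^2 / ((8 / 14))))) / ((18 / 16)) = 32/322959 = 0.00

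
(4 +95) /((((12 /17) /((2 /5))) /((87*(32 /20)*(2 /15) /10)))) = 65076/625 = 104.12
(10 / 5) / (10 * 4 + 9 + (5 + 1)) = 2/55 = 0.04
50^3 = 125000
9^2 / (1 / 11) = 891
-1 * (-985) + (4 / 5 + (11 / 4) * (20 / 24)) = 118571/120 = 988.09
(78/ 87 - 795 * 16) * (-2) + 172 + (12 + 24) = 743740/29 = 25646.21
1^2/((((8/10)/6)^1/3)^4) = 4100625/16 = 256289.06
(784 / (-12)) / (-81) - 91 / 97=-3101/23571 = -0.13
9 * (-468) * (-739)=3112668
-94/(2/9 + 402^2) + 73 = 53086564/727219 = 73.00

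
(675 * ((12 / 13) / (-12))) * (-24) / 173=16200/2249 = 7.20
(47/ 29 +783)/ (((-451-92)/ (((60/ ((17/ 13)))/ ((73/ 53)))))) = -48.13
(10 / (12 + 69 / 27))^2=0.47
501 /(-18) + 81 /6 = -43/3 = -14.33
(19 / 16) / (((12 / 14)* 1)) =133/96 = 1.39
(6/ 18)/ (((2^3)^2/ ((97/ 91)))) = 97/17472 = 0.01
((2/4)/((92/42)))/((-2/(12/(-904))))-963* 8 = -320363073/41584 = -7704.00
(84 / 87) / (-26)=-14/377 = -0.04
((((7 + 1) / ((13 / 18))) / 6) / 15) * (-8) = -0.98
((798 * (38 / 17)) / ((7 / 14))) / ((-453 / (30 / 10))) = -23.63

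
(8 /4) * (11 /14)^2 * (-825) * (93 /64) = -9283725/6272 = -1480.19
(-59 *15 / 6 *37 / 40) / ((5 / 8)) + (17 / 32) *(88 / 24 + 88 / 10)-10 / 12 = -20401/96 = -212.51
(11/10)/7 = 11/70 = 0.16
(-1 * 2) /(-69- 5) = 0.03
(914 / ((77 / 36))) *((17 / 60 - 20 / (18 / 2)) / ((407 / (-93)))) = 29665698/156695 = 189.32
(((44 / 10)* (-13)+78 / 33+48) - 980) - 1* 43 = -56641/55 = -1029.84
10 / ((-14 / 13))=-65/7 = -9.29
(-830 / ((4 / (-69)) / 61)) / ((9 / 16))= 4657960/3 = 1552653.33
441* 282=124362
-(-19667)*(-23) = -452341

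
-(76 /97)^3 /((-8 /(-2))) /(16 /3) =-20577/912673 = -0.02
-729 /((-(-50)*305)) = -729/15250 = -0.05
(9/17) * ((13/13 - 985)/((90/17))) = -492/5 = -98.40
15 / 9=5/3 = 1.67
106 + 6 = 112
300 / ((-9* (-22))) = 1.52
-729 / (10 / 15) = -2187/2 = -1093.50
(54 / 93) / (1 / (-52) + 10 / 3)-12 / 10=-82122/80135 = -1.02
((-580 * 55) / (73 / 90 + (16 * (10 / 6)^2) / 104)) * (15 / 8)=-7775625/161 = -48295.81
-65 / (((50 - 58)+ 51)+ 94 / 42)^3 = -120393/171475000 = 0.00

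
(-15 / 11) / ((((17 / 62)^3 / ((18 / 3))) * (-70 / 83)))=178031016/378301 = 470.61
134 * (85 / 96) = 5695/48 = 118.65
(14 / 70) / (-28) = -1/140 = -0.01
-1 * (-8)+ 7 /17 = 143/17 = 8.41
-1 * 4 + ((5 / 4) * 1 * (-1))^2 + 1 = -23/16 = -1.44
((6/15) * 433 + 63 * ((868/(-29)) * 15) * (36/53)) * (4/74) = -292631516/284345 = -1029.14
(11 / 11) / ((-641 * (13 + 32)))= -1/28845 = 0.00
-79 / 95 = -0.83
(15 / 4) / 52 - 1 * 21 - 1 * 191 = -44081/208 = -211.93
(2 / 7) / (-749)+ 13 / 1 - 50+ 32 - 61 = -346040/5243 = -66.00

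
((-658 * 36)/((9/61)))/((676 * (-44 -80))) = 1.92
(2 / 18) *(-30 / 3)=-10/9 = -1.11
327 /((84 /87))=9483/28 = 338.68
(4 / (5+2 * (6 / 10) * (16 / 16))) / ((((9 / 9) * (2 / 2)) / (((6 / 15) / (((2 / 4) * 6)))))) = 8/93 = 0.09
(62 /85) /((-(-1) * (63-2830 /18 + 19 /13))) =-7254/922505 = -0.01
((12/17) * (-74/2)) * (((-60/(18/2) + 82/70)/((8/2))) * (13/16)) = 277537/9520 = 29.15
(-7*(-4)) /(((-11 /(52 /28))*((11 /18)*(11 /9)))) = -8424/1331 = -6.33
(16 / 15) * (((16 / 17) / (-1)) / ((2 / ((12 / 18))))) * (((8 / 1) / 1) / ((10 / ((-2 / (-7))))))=-2048/26775 = -0.08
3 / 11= 0.27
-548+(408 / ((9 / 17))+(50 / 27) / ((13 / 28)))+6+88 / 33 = 235.32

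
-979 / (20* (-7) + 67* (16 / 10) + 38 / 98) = 239855/7941 = 30.20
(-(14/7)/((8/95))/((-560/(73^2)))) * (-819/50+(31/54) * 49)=114717383/43200 = 2655.49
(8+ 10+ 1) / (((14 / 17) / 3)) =969/14 = 69.21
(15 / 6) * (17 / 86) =85/172 = 0.49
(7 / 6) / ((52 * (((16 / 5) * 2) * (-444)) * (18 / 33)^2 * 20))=-847/638337024 = 0.00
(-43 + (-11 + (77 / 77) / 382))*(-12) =123762/191 = 647.97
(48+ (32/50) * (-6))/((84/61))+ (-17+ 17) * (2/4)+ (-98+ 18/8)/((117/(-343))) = 312.77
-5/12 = -0.42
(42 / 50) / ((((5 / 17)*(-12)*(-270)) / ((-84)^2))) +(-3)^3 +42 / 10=-31088/1875 = -16.58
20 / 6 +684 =2062/3 = 687.33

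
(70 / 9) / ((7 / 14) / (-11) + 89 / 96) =3520/399 = 8.82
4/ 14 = 2/7 = 0.29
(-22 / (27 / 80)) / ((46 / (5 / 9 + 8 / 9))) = -2.05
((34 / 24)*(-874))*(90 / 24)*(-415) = 15415175/8 = 1926896.88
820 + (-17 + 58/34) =13680/17 = 804.71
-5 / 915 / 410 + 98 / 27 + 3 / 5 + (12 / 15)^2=16441529/3376350 = 4.87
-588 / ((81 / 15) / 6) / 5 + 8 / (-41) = -16096/123 = -130.86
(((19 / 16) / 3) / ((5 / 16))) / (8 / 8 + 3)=19/60 = 0.32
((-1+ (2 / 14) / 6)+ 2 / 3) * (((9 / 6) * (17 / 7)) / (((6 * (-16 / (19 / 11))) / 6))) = 4199/34496 = 0.12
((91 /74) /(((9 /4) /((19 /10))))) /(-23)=-1729/38295 = -0.05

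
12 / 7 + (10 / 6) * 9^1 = 117/7 = 16.71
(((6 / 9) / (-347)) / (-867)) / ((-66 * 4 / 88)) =-2/2707641 = 0.00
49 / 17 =2.88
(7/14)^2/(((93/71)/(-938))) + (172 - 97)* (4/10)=-27719/186 = -149.03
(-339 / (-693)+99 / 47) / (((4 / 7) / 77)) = 349.75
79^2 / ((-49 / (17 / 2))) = -106097/98 = -1082.62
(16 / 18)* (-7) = -56/9 = -6.22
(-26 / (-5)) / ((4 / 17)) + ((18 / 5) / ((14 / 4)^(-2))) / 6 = 589/20 = 29.45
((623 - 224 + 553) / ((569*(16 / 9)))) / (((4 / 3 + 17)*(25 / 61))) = 195993/1564750 = 0.13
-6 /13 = -0.46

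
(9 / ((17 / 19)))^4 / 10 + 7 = 860882551/835210 = 1030.74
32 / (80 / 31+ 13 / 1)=992/483 = 2.05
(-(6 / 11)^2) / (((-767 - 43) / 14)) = 28/5445 = 0.01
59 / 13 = 4.54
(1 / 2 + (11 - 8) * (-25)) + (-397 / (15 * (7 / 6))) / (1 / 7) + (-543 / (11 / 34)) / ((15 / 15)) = -210283/110 = -1911.66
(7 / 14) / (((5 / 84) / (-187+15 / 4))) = -15393/10 = -1539.30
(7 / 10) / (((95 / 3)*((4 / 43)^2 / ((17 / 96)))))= 220031/486400 = 0.45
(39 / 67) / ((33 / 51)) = 663/737 = 0.90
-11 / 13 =-0.85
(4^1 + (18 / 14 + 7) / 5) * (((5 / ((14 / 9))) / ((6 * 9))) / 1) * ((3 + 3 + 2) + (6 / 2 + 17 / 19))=4.01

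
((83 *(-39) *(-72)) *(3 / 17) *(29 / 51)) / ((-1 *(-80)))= 844857/2890 = 292.34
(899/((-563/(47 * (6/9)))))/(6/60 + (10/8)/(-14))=-23661680/5067 = -4669.76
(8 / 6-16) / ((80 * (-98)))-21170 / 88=-15559829/64680 = -240.57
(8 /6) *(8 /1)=32/3 = 10.67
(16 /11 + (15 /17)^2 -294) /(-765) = 927527/2431935 = 0.38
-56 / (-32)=7/4 = 1.75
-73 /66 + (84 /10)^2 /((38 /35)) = 400549/6270 = 63.88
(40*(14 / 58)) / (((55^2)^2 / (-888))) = -49728/53073625 = 0.00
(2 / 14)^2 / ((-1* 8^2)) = -1/3136 = 0.00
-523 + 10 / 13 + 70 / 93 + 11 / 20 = -12596041/24180 = -520.93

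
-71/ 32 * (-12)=213/8 = 26.62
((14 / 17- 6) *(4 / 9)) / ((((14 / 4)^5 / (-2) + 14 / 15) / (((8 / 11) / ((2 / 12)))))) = 163840/4270553 = 0.04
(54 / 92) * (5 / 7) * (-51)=-6885/322 = -21.38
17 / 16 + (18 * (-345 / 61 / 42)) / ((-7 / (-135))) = -2184787/47824 = -45.68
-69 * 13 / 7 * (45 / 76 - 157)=10662639/532 = 20042.55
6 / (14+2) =3/8 = 0.38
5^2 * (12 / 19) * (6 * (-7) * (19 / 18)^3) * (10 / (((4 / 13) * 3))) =-4106375/486 = -8449.33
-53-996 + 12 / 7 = -7331/7 = -1047.29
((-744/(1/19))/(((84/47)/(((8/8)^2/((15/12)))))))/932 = -55366/8155 = -6.79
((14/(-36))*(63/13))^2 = 2401/676 = 3.55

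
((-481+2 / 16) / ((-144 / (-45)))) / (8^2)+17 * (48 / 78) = 864057/106496 = 8.11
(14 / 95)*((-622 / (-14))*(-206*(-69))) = 8841108/95 = 93064.29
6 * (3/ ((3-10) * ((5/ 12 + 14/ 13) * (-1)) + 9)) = 2808/3035 = 0.93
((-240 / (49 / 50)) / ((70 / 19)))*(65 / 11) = -1482000/3773 = -392.79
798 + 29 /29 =799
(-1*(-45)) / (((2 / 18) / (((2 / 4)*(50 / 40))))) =2025/8 = 253.12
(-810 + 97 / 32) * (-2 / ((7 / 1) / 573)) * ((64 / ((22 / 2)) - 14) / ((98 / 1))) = -13588695/1232 = -11029.78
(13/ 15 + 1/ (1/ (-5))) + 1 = -47/15 = -3.13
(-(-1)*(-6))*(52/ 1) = -312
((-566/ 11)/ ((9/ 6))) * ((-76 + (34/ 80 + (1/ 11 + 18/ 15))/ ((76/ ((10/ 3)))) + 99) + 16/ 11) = -69641489/82764 = -841.45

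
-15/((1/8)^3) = -7680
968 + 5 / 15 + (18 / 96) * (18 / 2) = 46561/48 = 970.02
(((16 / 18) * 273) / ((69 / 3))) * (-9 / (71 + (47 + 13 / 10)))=-21840/27439 = -0.80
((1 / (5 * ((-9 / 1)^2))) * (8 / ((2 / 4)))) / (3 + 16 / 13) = 208/22275 = 0.01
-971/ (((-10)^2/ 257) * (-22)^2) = -249547/48400 = -5.16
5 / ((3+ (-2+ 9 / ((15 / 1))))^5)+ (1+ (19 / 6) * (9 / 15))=553261/163840 = 3.38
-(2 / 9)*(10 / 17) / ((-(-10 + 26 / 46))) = -460/33201 = -0.01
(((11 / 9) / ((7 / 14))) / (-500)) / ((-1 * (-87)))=-11/195750 = 0.00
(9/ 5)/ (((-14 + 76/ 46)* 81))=-23/12780 = 0.00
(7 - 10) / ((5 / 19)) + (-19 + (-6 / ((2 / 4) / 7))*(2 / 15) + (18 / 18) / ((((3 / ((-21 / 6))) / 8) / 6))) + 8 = -448/5 = -89.60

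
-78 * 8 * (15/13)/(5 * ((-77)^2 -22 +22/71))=-10224/419419 = -0.02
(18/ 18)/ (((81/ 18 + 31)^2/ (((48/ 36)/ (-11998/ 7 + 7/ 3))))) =-16/25885535 = 0.00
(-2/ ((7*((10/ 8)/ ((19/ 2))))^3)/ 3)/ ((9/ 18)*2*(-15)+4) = 109744/1414875 = 0.08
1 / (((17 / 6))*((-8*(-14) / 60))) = 45/238 = 0.19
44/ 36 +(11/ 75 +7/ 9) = 161/75 = 2.15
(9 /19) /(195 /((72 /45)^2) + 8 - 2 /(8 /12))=576/98705 = 0.01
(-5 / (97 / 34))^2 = 28900/9409 = 3.07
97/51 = 1.90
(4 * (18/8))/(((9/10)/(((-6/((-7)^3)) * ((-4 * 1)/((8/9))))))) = -270/343 = -0.79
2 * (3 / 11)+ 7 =83/11 = 7.55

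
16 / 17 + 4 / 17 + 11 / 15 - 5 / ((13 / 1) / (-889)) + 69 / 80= 18282643/53040 = 344.70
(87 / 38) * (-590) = -1350.79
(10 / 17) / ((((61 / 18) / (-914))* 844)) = -41130/218807 = -0.19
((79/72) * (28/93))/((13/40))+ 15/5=43703/10881 = 4.02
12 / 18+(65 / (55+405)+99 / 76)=2767/1311 = 2.11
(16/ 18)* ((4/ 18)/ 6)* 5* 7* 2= 560/243 = 2.30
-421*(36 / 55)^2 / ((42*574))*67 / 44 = -761589/66849475 = -0.01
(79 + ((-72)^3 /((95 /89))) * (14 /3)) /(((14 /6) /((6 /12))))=-465044493/1330 = -349657.51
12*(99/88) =27/2 = 13.50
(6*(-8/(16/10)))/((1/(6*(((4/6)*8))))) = -960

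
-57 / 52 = -1.10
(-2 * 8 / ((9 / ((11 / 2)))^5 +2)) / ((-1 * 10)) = 644204/5529175 = 0.12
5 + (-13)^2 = 174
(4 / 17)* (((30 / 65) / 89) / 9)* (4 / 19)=32/1121133 = 0.00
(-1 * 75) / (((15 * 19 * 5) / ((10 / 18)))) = -5/171 = -0.03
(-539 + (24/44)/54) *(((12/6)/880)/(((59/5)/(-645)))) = 1434050/21417 = 66.96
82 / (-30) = -41/15 = -2.73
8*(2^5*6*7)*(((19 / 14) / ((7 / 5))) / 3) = 24320/7 = 3474.29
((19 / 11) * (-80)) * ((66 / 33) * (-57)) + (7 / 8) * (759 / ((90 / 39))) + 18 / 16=14116643/880 = 16041.64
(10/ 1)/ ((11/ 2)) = 20/11 = 1.82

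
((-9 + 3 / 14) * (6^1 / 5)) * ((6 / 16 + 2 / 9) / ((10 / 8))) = -1763/350 = -5.04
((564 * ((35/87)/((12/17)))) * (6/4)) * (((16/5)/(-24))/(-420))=799/5220 = 0.15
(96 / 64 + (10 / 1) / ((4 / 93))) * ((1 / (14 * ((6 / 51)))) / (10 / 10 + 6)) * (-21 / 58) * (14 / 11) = -9.35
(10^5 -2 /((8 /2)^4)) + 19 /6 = 100003.16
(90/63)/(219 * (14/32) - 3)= 32/2079 = 0.02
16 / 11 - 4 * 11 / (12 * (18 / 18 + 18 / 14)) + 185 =97601/528 = 184.85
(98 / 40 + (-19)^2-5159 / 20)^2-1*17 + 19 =44529/4 = 11132.25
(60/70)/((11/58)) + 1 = 425/77 = 5.52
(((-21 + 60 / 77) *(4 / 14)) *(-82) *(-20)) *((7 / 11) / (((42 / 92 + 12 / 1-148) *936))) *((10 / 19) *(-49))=-1.23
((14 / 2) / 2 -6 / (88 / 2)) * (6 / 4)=111/22 = 5.05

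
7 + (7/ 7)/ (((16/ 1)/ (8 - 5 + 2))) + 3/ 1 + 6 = 261/16 = 16.31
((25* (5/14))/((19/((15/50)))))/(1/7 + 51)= 75/27208 = 0.00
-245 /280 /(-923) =7/7384 = 0.00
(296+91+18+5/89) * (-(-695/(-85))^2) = -696522050/25721 = -27079.90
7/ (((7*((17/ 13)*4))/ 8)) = 26/17 = 1.53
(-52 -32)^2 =7056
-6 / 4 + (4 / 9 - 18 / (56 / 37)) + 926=230089/252 = 913.05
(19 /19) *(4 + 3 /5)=23/5 = 4.60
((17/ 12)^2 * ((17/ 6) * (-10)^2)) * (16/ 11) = 245650/297 = 827.10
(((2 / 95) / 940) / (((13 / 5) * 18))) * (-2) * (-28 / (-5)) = -14/2612025 = 0.00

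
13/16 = 0.81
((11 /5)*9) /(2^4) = 99/80 = 1.24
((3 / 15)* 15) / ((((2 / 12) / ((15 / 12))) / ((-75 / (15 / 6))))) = -675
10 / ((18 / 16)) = 80/9 = 8.89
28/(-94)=-14/47 = -0.30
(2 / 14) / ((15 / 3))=1/35 = 0.03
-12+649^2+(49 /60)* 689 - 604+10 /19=480108959/1140 = 421148.21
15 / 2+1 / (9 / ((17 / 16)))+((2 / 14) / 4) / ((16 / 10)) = 15403/2016 = 7.64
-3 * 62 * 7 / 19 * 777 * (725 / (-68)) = 366724575/646 = 567685.10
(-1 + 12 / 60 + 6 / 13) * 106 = -2332/65 = -35.88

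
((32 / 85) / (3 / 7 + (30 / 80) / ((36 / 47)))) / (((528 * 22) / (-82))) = -18368/6345845 = 0.00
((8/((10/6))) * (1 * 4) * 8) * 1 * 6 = 4608/5 = 921.60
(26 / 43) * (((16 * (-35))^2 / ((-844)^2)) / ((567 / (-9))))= -72800/17229627 = 0.00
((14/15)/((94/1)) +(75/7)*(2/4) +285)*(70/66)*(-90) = -27716.86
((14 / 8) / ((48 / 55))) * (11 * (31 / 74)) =131285/14208 = 9.24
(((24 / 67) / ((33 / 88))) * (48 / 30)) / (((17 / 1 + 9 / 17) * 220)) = 1088/2745325 = 0.00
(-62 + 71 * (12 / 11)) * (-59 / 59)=-170/11 = -15.45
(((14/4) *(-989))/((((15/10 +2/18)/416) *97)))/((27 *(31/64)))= -184317952/261609 = -704.56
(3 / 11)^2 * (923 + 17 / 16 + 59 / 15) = 668157/9680 = 69.02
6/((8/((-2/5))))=-3/10 = -0.30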